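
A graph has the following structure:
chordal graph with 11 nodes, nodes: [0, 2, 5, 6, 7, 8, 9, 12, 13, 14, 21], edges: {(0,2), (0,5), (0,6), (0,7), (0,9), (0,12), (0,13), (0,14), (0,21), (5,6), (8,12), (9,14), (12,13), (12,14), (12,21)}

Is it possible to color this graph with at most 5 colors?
A valid 5-coloring: color 1: [0, 8]; color 2: [2, 6, 7, 9, 12]; color 3: [5, 13, 14, 21].
(χ(G) = 3 ≤ 5.)

Yes, G is 5-colorable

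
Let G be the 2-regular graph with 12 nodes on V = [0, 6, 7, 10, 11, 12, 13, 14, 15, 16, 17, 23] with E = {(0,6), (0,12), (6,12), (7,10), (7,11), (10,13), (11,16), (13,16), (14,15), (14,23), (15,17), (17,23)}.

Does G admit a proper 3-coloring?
Yes, G is 3-colorable

A valid 3-coloring: color 1: [0, 10, 14, 16, 17]; color 2: [11, 12, 13, 15, 23]; color 3: [6, 7].
(χ(G) = 3 ≤ 3.)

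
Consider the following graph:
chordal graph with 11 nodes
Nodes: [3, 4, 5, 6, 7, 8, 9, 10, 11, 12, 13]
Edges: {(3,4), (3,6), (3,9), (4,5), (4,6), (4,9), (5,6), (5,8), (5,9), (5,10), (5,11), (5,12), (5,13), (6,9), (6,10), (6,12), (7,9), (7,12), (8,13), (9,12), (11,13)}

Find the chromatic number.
Clique number ω(G) = 4 (lower bound: χ ≥ ω).
The clique on [3, 4, 6, 9] has size 4, forcing χ ≥ 4, and the coloring below uses 4 colors, so χ(G) = 4.
A valid 4-coloring: color 1: [3, 5, 7]; color 2: [9, 10, 13]; color 3: [6, 8, 11]; color 4: [4, 12].

χ(G) = 4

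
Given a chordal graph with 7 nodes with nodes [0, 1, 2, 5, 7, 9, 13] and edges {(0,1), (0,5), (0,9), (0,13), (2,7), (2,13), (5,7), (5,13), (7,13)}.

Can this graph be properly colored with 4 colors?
A valid 4-coloring: color 1: [0, 7]; color 2: [1, 9, 13]; color 3: [2, 5].
(χ(G) = 3 ≤ 4.)

Yes, G is 4-colorable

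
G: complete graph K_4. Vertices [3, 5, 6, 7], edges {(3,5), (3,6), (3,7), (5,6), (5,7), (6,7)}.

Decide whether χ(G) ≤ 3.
The clique on vertices [3, 5, 6, 7] has size 4 > 3, so it alone needs 4 colors.

No, G is not 3-colorable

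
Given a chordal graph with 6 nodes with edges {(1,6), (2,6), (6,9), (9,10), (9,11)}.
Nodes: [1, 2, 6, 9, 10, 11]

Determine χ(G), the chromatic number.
χ(G) = 2

Clique number ω(G) = 2 (lower bound: χ ≥ ω).
The graph is bipartite (no odd cycle), so 2 colors suffice: χ(G) = 2.
A valid 2-coloring: color 1: [1, 2, 9]; color 2: [6, 10, 11].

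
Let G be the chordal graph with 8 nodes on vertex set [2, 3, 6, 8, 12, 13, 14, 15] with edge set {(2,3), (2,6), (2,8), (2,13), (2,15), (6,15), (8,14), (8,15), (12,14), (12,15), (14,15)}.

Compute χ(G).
Clique number ω(G) = 3 (lower bound: χ ≥ ω).
The clique on [2, 8, 15] has size 3, forcing χ ≥ 3, and the coloring below uses 3 colors, so χ(G) = 3.
A valid 3-coloring: color 1: [3, 13, 15]; color 2: [2, 14]; color 3: [6, 8, 12].

χ(G) = 3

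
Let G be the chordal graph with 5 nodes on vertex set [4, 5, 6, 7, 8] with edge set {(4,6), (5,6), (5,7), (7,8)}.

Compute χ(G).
Clique number ω(G) = 2 (lower bound: χ ≥ ω).
The graph is bipartite (no odd cycle), so 2 colors suffice: χ(G) = 2.
A valid 2-coloring: color 1: [4, 5, 8]; color 2: [6, 7].

χ(G) = 2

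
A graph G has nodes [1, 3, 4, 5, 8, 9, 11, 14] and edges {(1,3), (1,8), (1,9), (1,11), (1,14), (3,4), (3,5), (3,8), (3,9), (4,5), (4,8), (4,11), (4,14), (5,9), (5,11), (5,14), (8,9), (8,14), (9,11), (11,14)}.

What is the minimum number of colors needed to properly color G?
Clique number ω(G) = 4 (lower bound: χ ≥ ω).
The clique on [1, 3, 8, 9] has size 4, forcing χ ≥ 4, and the coloring below uses 4 colors, so χ(G) = 4.
A valid 4-coloring: color 1: [1, 5]; color 2: [8, 11]; color 3: [4, 9]; color 4: [3, 14].

χ(G) = 4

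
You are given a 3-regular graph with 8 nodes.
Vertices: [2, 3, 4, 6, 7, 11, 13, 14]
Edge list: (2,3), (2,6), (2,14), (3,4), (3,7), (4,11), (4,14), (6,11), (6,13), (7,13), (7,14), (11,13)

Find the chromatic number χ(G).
χ(G) = 3

Clique number ω(G) = 3 (lower bound: χ ≥ ω).
The clique on [6, 11, 13] has size 3, forcing χ ≥ 3, and the coloring below uses 3 colors, so χ(G) = 3.
A valid 3-coloring: color 1: [2, 7, 11]; color 2: [4, 6]; color 3: [3, 13, 14].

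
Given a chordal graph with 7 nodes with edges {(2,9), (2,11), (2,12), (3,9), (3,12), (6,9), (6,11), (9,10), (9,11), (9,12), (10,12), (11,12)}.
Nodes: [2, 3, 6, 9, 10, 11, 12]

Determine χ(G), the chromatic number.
χ(G) = 4

Clique number ω(G) = 4 (lower bound: χ ≥ ω).
The clique on [2, 9, 11, 12] has size 4, forcing χ ≥ 4, and the coloring below uses 4 colors, so χ(G) = 4.
A valid 4-coloring: color 1: [9]; color 2: [6, 12]; color 3: [3, 10, 11]; color 4: [2].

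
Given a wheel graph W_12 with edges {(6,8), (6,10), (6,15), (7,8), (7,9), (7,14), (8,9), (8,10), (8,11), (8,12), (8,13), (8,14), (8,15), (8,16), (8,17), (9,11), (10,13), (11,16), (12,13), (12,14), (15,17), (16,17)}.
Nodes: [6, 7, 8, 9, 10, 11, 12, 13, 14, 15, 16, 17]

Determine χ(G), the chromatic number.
χ(G) = 4

Clique number ω(G) = 3 (lower bound: χ ≥ ω).
Odd cycle [11, 9, 7, 14, 12, 13, 10, 6, 15, 17, 16] needs 3 colors (χ ≥ 3).
Vertex 8 is adjacent to every vertex of [6, 7, 9, 10, 11, 12, 13, 14, 15, 16, 17], which already need 3 colors among themselves, so 8 needs a new color (χ ≥ 4).
The coloring below uses 4 colors, so χ(G) = 4.
A valid 4-coloring: color 1: [8]; color 2: [7, 10, 11, 12, 17]; color 3: [6, 9, 13, 14, 16]; color 4: [15].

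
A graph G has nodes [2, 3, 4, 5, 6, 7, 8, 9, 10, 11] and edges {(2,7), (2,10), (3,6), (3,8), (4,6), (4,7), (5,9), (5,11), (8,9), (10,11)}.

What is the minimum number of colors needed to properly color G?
χ(G) = 2

Clique number ω(G) = 2 (lower bound: χ ≥ ω).
The graph is bipartite (no odd cycle), so 2 colors suffice: χ(G) = 2.
A valid 2-coloring: color 1: [5, 6, 7, 8, 10]; color 2: [2, 3, 4, 9, 11].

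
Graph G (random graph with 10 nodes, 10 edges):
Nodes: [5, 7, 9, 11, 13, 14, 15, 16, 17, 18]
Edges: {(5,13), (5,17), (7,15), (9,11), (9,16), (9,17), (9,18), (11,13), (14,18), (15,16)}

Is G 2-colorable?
Odd cycle [13, 5, 17, 9, 11] needs 3 colors (χ ≥ 3).
Hence χ(G) ≥ 3 > 2, so no proper 2-coloring exists.

No, G is not 2-colorable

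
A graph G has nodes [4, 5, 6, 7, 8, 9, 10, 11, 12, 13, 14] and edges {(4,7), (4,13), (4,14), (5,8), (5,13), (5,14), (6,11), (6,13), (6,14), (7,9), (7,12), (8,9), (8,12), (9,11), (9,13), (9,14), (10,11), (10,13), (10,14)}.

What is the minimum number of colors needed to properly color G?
χ(G) = 2

Clique number ω(G) = 2 (lower bound: χ ≥ ω).
The graph is bipartite (no odd cycle), so 2 colors suffice: χ(G) = 2.
A valid 2-coloring: color 1: [7, 8, 11, 13, 14]; color 2: [4, 5, 6, 9, 10, 12].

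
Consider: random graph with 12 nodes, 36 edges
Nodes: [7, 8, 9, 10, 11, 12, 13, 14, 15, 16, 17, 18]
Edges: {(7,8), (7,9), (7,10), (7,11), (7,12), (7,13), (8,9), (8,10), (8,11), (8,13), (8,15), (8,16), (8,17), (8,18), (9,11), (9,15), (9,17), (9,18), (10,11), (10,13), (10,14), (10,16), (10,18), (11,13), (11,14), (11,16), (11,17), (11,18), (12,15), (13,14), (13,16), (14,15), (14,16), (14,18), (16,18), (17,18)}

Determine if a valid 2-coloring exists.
The clique on vertices [8, 9, 11, 17, 18] has size 5 > 2, so it alone needs 5 colors.

No, G is not 2-colorable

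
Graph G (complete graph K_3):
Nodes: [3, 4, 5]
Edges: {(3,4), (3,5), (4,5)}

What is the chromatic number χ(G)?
Clique number ω(G) = 3 (lower bound: χ ≥ ω).
The clique on [3, 4, 5] has size 3, forcing χ ≥ 3, and the coloring below uses 3 colors, so χ(G) = 3.
A valid 3-coloring: color 1: [4]; color 2: [5]; color 3: [3].

χ(G) = 3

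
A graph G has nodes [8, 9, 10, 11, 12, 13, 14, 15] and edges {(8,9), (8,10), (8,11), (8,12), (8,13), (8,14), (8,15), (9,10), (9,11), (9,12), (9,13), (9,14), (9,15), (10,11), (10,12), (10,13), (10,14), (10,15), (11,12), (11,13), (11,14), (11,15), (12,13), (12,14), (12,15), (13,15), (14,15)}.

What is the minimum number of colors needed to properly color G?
χ(G) = 7

Clique number ω(G) = 7 (lower bound: χ ≥ ω).
The clique on [8, 9, 10, 11, 12, 13, 15] has size 7, forcing χ ≥ 7, and the coloring below uses 7 colors, so χ(G) = 7.
A valid 7-coloring: color 1: [15]; color 2: [11]; color 3: [8]; color 4: [9]; color 5: [10]; color 6: [12]; color 7: [13, 14].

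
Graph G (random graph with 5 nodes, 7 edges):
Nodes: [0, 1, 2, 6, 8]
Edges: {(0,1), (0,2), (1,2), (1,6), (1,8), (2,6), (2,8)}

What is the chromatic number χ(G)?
χ(G) = 3

Clique number ω(G) = 3 (lower bound: χ ≥ ω).
The clique on [1, 2, 8] has size 3, forcing χ ≥ 3, and the coloring below uses 3 colors, so χ(G) = 3.
A valid 3-coloring: color 1: [2]; color 2: [1]; color 3: [0, 6, 8].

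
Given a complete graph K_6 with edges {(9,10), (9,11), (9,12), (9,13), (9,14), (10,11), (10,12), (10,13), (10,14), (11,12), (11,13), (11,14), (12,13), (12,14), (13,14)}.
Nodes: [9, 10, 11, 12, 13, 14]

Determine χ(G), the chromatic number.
χ(G) = 6

Clique number ω(G) = 6 (lower bound: χ ≥ ω).
The clique on [9, 10, 11, 12, 13, 14] has size 6, forcing χ ≥ 6, and the coloring below uses 6 colors, so χ(G) = 6.
A valid 6-coloring: color 1: [9]; color 2: [14]; color 3: [11]; color 4: [13]; color 5: [10]; color 6: [12].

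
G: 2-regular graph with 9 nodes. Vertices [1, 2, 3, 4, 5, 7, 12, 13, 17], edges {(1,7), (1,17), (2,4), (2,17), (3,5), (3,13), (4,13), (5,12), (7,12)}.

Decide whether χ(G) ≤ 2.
No, G is not 2-colorable

Odd cycle [12, 7, 1, 17, 2, 4, 13, 3, 5] needs 3 colors (χ ≥ 3).
Hence χ(G) ≥ 3 > 2, so no proper 2-coloring exists.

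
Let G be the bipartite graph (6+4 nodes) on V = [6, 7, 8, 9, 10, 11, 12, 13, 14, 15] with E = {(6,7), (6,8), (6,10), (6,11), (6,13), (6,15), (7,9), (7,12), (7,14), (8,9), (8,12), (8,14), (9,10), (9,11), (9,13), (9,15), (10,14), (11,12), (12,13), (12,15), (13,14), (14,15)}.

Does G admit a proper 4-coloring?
A valid 4-coloring: color 1: [6, 9, 12, 14]; color 2: [7, 8, 10, 11, 13, 15].
(χ(G) = 2 ≤ 4.)

Yes, G is 4-colorable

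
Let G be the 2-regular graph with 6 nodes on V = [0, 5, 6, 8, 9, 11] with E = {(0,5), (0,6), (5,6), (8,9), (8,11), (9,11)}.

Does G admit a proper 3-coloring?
Yes, G is 3-colorable

A valid 3-coloring: color 1: [6, 9]; color 2: [0, 8]; color 3: [5, 11].
(χ(G) = 3 ≤ 3.)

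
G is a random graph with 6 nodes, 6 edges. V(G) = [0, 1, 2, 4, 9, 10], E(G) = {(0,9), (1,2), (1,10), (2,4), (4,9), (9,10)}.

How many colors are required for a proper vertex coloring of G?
χ(G) = 3

Clique number ω(G) = 2 (lower bound: χ ≥ ω).
Odd cycle [2, 1, 10, 9, 4] needs 3 colors (χ ≥ 3).
The coloring below uses 3 colors, so χ(G) = 3.
A valid 3-coloring: color 1: [2, 9]; color 2: [0, 1, 4]; color 3: [10].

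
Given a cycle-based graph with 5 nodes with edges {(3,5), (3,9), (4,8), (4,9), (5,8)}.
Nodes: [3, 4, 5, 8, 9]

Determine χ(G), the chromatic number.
Clique number ω(G) = 2 (lower bound: χ ≥ ω).
Odd cycle [3, 9, 4, 8, 5] needs 3 colors (χ ≥ 3).
The coloring below uses 3 colors, so χ(G) = 3.
A valid 3-coloring: color 1: [3, 8]; color 2: [5, 9]; color 3: [4].

χ(G) = 3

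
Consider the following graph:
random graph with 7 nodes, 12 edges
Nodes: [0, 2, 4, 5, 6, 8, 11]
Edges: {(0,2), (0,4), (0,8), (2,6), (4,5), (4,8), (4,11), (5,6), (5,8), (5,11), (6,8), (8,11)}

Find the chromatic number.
χ(G) = 4

Clique number ω(G) = 4 (lower bound: χ ≥ ω).
The clique on [4, 5, 8, 11] has size 4, forcing χ ≥ 4, and the coloring below uses 4 colors, so χ(G) = 4.
A valid 4-coloring: color 1: [2, 8]; color 2: [4, 6]; color 3: [0, 5]; color 4: [11].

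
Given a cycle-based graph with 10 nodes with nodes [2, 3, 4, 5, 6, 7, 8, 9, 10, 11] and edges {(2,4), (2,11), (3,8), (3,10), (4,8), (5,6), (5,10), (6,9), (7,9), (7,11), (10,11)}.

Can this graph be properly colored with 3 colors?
A valid 3-coloring: color 1: [2, 6, 7, 8, 10]; color 2: [3, 4, 5, 9, 11].
(χ(G) = 2 ≤ 3.)

Yes, G is 3-colorable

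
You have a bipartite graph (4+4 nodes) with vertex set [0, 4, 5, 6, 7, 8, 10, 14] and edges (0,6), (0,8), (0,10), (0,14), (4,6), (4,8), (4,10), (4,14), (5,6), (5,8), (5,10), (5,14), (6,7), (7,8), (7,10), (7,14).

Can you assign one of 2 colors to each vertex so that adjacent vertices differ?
A valid 2-coloring: color 1: [0, 4, 5, 7]; color 2: [6, 8, 10, 14].
(χ(G) = 2 ≤ 2.)

Yes, G is 2-colorable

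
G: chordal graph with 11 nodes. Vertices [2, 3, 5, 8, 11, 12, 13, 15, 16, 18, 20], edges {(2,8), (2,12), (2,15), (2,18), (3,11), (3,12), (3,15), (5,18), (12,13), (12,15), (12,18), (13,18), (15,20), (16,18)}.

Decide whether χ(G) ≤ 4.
A valid 4-coloring: color 1: [8, 11, 15, 18]; color 2: [5, 12, 16, 20]; color 3: [2, 3, 13].
(χ(G) = 3 ≤ 4.)

Yes, G is 4-colorable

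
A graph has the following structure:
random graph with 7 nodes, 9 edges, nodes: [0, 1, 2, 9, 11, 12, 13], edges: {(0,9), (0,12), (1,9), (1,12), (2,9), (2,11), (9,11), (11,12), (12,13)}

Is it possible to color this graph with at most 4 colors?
A valid 4-coloring: color 1: [9, 12]; color 2: [0, 1, 11, 13]; color 3: [2].
(χ(G) = 3 ≤ 4.)

Yes, G is 4-colorable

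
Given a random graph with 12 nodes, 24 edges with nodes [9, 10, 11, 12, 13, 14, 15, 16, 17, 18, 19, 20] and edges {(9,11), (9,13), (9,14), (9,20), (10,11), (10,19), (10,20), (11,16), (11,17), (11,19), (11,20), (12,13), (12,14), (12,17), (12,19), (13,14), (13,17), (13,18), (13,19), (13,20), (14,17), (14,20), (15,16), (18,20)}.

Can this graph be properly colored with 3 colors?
No, G is not 3-colorable

The clique on vertices [9, 13, 14, 20] has size 4 > 3, so it alone needs 4 colors.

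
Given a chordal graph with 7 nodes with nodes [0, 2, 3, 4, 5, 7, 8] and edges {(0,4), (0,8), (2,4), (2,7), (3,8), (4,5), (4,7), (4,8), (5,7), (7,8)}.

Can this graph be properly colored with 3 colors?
Yes, G is 3-colorable

A valid 3-coloring: color 1: [3, 4]; color 2: [0, 7]; color 3: [2, 5, 8].
(χ(G) = 3 ≤ 3.)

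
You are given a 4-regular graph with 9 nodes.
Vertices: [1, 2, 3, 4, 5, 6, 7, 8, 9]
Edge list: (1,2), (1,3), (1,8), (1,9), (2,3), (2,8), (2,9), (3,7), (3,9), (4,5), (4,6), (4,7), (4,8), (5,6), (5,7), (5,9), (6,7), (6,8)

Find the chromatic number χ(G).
χ(G) = 4

Clique number ω(G) = 4 (lower bound: χ ≥ ω).
The clique on [1, 2, 3, 9] has size 4, forcing χ ≥ 4, and the coloring below uses 4 colors, so χ(G) = 4.
A valid 4-coloring: color 1: [1, 6]; color 2: [3, 5, 8]; color 3: [4, 9]; color 4: [2, 7].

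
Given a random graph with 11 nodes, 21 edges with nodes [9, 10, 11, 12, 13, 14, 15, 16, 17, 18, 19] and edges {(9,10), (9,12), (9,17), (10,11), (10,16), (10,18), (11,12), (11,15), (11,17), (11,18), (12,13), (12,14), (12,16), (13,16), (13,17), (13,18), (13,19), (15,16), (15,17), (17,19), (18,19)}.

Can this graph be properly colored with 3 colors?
Yes, G is 3-colorable

A valid 3-coloring: color 1: [12, 17, 18]; color 2: [9, 11, 14, 16, 19]; color 3: [10, 13, 15].
(χ(G) = 3 ≤ 3.)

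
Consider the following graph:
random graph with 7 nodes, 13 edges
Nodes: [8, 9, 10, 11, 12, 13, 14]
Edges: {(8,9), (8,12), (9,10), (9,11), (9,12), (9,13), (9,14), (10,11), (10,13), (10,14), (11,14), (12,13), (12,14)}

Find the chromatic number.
Clique number ω(G) = 4 (lower bound: χ ≥ ω).
The clique on [9, 10, 11, 14] has size 4, forcing χ ≥ 4, and the coloring below uses 4 colors, so χ(G) = 4.
A valid 4-coloring: color 1: [9]; color 2: [10, 12]; color 3: [8, 13, 14]; color 4: [11].

χ(G) = 4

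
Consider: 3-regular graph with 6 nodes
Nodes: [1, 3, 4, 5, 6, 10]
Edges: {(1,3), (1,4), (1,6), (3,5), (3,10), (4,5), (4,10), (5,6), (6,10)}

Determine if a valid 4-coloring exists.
Yes, G is 4-colorable

A valid 4-coloring: color 1: [3, 4, 6]; color 2: [1, 5, 10].
(χ(G) = 2 ≤ 4.)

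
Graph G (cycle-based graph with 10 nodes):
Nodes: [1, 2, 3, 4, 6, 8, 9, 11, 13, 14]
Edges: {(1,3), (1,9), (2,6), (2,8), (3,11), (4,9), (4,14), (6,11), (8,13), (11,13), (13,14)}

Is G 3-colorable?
Yes, G is 3-colorable

A valid 3-coloring: color 1: [1, 2, 4, 11]; color 2: [3, 6, 9, 13]; color 3: [8, 14].
(χ(G) = 3 ≤ 3.)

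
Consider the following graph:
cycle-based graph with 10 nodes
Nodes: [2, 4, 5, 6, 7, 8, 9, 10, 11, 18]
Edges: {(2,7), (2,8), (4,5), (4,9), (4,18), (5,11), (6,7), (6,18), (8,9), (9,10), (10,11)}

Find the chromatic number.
χ(G) = 3

Clique number ω(G) = 2 (lower bound: χ ≥ ω).
Odd cycle [10, 11, 5, 4, 9] needs 3 colors (χ ≥ 3).
The coloring below uses 3 colors, so χ(G) = 3.
A valid 3-coloring: color 1: [2, 9, 11, 18]; color 2: [4, 7, 8, 10]; color 3: [5, 6].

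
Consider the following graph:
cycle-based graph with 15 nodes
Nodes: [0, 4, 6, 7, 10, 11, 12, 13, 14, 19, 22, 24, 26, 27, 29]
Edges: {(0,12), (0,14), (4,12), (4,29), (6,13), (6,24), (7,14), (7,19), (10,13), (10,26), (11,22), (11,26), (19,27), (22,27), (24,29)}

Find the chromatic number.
χ(G) = 3

Clique number ω(G) = 2 (lower bound: χ ≥ ω).
Odd cycle [6, 24, 29, 4, 12, 0, 14, 7, 19, 27, 22, 11, 26, 10, 13] needs 3 colors (χ ≥ 3).
The coloring below uses 3 colors, so χ(G) = 3.
A valid 3-coloring: color 1: [6, 10, 12, 14, 19, 22, 29]; color 2: [0, 4, 7, 11, 13, 24, 27]; color 3: [26].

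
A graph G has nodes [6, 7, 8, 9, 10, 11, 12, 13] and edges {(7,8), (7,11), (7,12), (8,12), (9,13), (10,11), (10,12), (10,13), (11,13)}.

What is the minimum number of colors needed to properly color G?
χ(G) = 3

Clique number ω(G) = 3 (lower bound: χ ≥ ω).
The clique on [7, 8, 12] has size 3, forcing χ ≥ 3, and the coloring below uses 3 colors, so χ(G) = 3.
A valid 3-coloring: color 1: [6, 9, 11, 12]; color 2: [7, 10]; color 3: [8, 13].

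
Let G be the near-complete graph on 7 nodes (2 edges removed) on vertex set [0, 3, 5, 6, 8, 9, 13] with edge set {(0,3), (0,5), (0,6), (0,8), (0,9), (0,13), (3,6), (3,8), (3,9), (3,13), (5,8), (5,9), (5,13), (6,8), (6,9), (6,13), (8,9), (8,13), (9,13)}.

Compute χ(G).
χ(G) = 6

Clique number ω(G) = 6 (lower bound: χ ≥ ω).
The clique on [0, 3, 6, 8, 9, 13] has size 6, forcing χ ≥ 6, and the coloring below uses 6 colors, so χ(G) = 6.
A valid 6-coloring: color 1: [8]; color 2: [0]; color 3: [13]; color 4: [9]; color 5: [5, 6]; color 6: [3].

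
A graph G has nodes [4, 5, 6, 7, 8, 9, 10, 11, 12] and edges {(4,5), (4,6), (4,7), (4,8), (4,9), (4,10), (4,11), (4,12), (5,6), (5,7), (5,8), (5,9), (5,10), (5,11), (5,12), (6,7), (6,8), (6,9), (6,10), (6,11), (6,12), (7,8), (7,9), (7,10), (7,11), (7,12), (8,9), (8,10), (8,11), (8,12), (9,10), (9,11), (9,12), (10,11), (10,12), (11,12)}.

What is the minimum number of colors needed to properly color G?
χ(G) = 9

Clique number ω(G) = 9 (lower bound: χ ≥ ω).
The clique on [4, 5, 6, 7, 8, 9, 10, 11, 12] has size 9, forcing χ ≥ 9, and the coloring below uses 9 colors, so χ(G) = 9.
A valid 9-coloring: color 1: [5]; color 2: [10]; color 3: [12]; color 4: [6]; color 5: [11]; color 6: [7]; color 7: [4]; color 8: [9]; color 9: [8].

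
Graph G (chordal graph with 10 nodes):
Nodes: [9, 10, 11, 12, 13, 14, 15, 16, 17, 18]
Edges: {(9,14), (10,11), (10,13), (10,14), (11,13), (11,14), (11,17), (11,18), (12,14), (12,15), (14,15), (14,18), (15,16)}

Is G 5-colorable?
Yes, G is 5-colorable

A valid 5-coloring: color 1: [13, 14, 16, 17]; color 2: [9, 11, 15]; color 3: [10, 12, 18].
(χ(G) = 3 ≤ 5.)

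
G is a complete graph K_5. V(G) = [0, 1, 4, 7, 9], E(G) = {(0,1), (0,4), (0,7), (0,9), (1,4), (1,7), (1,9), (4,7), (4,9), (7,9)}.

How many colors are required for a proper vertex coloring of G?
χ(G) = 5

Clique number ω(G) = 5 (lower bound: χ ≥ ω).
The clique on [0, 1, 4, 7, 9] has size 5, forcing χ ≥ 5, and the coloring below uses 5 colors, so χ(G) = 5.
A valid 5-coloring: color 1: [7]; color 2: [1]; color 3: [9]; color 4: [4]; color 5: [0].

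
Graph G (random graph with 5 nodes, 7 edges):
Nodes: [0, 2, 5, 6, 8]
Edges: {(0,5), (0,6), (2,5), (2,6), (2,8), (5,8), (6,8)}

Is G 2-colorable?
No, G is not 2-colorable

The clique on vertices [2, 5, 8] has size 3 > 2, so it alone needs 3 colors.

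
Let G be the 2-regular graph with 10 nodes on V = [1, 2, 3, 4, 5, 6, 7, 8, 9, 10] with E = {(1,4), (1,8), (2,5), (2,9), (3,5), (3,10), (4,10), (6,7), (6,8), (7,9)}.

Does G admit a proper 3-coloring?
Yes, G is 3-colorable

A valid 3-coloring: color 1: [1, 5, 6, 9, 10]; color 2: [2, 3, 4, 7, 8].
(χ(G) = 2 ≤ 3.)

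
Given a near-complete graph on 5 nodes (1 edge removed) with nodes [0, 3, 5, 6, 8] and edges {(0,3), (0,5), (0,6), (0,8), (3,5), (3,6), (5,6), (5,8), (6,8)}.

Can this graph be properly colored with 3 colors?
No, G is not 3-colorable

The clique on vertices [0, 5, 6, 8] has size 4 > 3, so it alone needs 4 colors.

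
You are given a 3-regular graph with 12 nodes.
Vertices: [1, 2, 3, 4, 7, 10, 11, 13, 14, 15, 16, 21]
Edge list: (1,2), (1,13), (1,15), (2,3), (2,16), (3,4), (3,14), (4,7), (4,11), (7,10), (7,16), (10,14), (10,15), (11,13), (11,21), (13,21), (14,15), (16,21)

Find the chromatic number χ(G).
Clique number ω(G) = 3 (lower bound: χ ≥ ω).
The clique on [10, 14, 15] has size 3, forcing χ ≥ 3, and the coloring below uses 3 colors, so χ(G) = 3.
A valid 3-coloring: color 1: [1, 3, 10, 11, 16]; color 2: [2, 4, 14, 21]; color 3: [7, 13, 15].

χ(G) = 3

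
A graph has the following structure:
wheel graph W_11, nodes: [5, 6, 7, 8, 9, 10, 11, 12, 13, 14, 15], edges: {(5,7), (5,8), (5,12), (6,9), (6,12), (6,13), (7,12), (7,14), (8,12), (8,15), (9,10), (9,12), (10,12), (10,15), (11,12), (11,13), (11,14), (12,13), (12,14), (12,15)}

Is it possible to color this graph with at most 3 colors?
A valid 3-coloring: color 1: [12]; color 2: [5, 9, 13, 14, 15]; color 3: [6, 7, 8, 10, 11].
(χ(G) = 3 ≤ 3.)

Yes, G is 3-colorable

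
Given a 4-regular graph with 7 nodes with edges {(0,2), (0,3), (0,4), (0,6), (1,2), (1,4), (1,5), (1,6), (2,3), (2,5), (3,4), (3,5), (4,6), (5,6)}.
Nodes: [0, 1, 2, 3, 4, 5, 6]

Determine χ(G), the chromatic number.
χ(G) = 4

Clique number ω(G) = 3 (lower bound: χ ≥ ω).
Suppose a proper 3-coloring c exists. The clique [0, 2, 3] takes 3 distinct colors; by symmetry let c(0) = 1, c(2) = 2, c(3) = 3.
- Vertex 4: neighbors [0, 3] already have colors [1, 3] ⇒ c(4) = 2.
- Vertex 5: neighbors [2, 3] already have colors [2, 3] ⇒ c(5) = 1.
- Vertex 1: neighbors [5, 2] already have colors [1, 2] ⇒ c(1) = 3.
- Vertex 6: neighbors [0, 4, 1] already have colors [1, 2, 3] — all 3 colors blocked. Contradiction.
The forced assignments end in a contradiction, so G has no proper 3-coloring (χ ≥ 4).
The coloring below uses 4 colors, so χ(G) = 4.
A valid 4-coloring: color 1: [1, 3]; color 2: [0, 5]; color 3: [2, 6]; color 4: [4].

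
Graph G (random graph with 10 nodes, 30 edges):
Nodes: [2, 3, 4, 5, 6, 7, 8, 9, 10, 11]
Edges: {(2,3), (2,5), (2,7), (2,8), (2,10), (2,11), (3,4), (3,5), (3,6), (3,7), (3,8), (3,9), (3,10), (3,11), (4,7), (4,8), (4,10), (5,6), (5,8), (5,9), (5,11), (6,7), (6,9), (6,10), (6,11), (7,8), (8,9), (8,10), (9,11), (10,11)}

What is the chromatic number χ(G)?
Clique number ω(G) = 5 (lower bound: χ ≥ ω).
The clique on [3, 5, 6, 9, 11] has size 5, forcing χ ≥ 5, and the coloring below uses 5 colors, so χ(G) = 5.
A valid 5-coloring: color 1: [3]; color 2: [6, 8]; color 3: [2, 4, 9]; color 4: [5, 7, 10]; color 5: [11].

χ(G) = 5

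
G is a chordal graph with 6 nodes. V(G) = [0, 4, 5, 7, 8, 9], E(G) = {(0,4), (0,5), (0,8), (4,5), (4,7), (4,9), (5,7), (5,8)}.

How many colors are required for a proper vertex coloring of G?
Clique number ω(G) = 3 (lower bound: χ ≥ ω).
The clique on [0, 5, 8] has size 3, forcing χ ≥ 3, and the coloring below uses 3 colors, so χ(G) = 3.
A valid 3-coloring: color 1: [5, 9]; color 2: [4, 8]; color 3: [0, 7].

χ(G) = 3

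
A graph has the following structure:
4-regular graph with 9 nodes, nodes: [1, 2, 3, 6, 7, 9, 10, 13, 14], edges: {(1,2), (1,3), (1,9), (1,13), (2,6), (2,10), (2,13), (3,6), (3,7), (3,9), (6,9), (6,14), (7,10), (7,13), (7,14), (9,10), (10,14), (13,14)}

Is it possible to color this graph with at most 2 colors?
No, G is not 2-colorable

The clique on vertices [1, 3, 9] has size 3 > 2, so it alone needs 3 colors.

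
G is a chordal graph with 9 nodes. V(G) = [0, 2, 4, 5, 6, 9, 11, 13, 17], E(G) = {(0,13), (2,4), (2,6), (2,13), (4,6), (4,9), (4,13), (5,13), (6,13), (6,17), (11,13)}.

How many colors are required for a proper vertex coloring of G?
Clique number ω(G) = 4 (lower bound: χ ≥ ω).
The clique on [2, 4, 6, 13] has size 4, forcing χ ≥ 4, and the coloring below uses 4 colors, so χ(G) = 4.
A valid 4-coloring: color 1: [9, 13, 17]; color 2: [0, 5, 6, 11]; color 3: [4]; color 4: [2].

χ(G) = 4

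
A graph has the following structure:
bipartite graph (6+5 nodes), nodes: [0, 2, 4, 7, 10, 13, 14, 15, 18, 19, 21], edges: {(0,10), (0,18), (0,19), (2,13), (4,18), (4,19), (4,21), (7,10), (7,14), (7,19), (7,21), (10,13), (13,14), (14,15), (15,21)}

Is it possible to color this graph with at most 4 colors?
Yes, G is 4-colorable

A valid 4-coloring: color 1: [0, 4, 7, 13, 15]; color 2: [2, 10, 14, 18, 19, 21].
(χ(G) = 2 ≤ 4.)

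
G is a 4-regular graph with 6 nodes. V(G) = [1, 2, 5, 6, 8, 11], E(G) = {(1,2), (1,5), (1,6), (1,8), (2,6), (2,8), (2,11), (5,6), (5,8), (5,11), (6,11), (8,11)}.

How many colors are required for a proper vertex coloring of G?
Clique number ω(G) = 3 (lower bound: χ ≥ ω).
The clique on [1, 2, 8] has size 3, forcing χ ≥ 3, and the coloring below uses 3 colors, so χ(G) = 3.
A valid 3-coloring: color 1: [6, 8]; color 2: [1, 11]; color 3: [2, 5].

χ(G) = 3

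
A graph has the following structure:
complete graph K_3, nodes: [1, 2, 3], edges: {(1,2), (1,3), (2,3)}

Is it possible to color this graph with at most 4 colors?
A valid 4-coloring: color 1: [3]; color 2: [2]; color 3: [1].
(χ(G) = 3 ≤ 4.)

Yes, G is 4-colorable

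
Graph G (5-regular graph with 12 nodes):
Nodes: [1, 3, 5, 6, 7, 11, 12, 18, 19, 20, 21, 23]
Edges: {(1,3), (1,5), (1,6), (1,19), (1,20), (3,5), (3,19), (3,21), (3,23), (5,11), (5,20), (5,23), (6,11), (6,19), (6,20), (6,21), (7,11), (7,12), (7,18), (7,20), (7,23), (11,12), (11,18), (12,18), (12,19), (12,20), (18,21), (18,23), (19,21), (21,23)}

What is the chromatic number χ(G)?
χ(G) = 4

Clique number ω(G) = 4 (lower bound: χ ≥ ω).
The clique on [7, 11, 12, 18] has size 4, forcing χ ≥ 4, and the coloring below uses 4 colors, so χ(G) = 4.
A valid 4-coloring: color 1: [3, 18, 20]; color 2: [11, 19, 23]; color 3: [1, 12, 21]; color 4: [5, 6, 7].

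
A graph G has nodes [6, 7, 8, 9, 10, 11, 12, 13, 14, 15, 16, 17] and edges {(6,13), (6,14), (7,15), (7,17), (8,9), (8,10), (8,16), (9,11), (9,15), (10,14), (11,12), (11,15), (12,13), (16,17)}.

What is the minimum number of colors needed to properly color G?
χ(G) = 3

Clique number ω(G) = 3 (lower bound: χ ≥ ω).
The clique on [9, 11, 15] has size 3, forcing χ ≥ 3, and the coloring below uses 3 colors, so χ(G) = 3.
A valid 3-coloring: color 1: [7, 8, 11, 13, 14]; color 2: [6, 9, 10, 12, 17]; color 3: [15, 16].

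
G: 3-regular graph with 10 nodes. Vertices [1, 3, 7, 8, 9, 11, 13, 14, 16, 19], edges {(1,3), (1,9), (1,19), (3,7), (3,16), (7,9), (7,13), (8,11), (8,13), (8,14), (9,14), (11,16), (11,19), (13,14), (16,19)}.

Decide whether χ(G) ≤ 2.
No, G is not 2-colorable

The clique on vertices [8, 13, 14] has size 3 > 2, so it alone needs 3 colors.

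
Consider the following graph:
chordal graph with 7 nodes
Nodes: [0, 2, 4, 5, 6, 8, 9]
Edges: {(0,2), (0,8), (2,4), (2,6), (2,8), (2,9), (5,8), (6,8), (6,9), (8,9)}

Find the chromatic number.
Clique number ω(G) = 4 (lower bound: χ ≥ ω).
The clique on [2, 6, 8, 9] has size 4, forcing χ ≥ 4, and the coloring below uses 4 colors, so χ(G) = 4.
A valid 4-coloring: color 1: [2, 5]; color 2: [4, 8]; color 3: [0, 6]; color 4: [9].

χ(G) = 4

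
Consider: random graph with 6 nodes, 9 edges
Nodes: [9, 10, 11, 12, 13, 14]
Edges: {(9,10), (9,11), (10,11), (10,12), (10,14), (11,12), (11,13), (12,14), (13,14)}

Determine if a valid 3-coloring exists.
A valid 3-coloring: color 1: [11, 14]; color 2: [10, 13]; color 3: [9, 12].
(χ(G) = 3 ≤ 3.)

Yes, G is 3-colorable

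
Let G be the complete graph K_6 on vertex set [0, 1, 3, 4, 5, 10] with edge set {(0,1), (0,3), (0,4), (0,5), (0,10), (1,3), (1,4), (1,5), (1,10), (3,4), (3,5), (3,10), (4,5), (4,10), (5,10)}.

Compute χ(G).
χ(G) = 6

Clique number ω(G) = 6 (lower bound: χ ≥ ω).
The clique on [0, 1, 3, 4, 5, 10] has size 6, forcing χ ≥ 6, and the coloring below uses 6 colors, so χ(G) = 6.
A valid 6-coloring: color 1: [5]; color 2: [1]; color 3: [0]; color 4: [4]; color 5: [3]; color 6: [10].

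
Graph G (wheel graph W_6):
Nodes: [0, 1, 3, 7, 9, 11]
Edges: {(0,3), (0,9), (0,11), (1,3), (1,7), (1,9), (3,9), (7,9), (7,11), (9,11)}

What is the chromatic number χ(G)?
Clique number ω(G) = 3 (lower bound: χ ≥ ω).
Odd cycle [1, 7, 11, 0, 3] needs 3 colors (χ ≥ 3).
Vertex 9 is adjacent to every vertex of [0, 1, 3, 7, 11], which already need 3 colors among themselves, so 9 needs a new color (χ ≥ 4).
The coloring below uses 4 colors, so χ(G) = 4.
A valid 4-coloring: color 1: [9]; color 2: [0, 1]; color 3: [3, 7]; color 4: [11].

χ(G) = 4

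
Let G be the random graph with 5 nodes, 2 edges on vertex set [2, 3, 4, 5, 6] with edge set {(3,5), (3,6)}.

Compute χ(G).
Clique number ω(G) = 2 (lower bound: χ ≥ ω).
The graph is bipartite (no odd cycle), so 2 colors suffice: χ(G) = 2.
A valid 2-coloring: color 1: [2, 3, 4]; color 2: [5, 6].

χ(G) = 2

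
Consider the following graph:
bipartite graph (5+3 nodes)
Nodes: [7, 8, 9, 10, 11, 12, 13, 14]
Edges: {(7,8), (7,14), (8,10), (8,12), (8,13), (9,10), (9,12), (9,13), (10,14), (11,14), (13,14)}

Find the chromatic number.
χ(G) = 2

Clique number ω(G) = 2 (lower bound: χ ≥ ω).
The graph is bipartite (no odd cycle), so 2 colors suffice: χ(G) = 2.
A valid 2-coloring: color 1: [8, 9, 14]; color 2: [7, 10, 11, 12, 13].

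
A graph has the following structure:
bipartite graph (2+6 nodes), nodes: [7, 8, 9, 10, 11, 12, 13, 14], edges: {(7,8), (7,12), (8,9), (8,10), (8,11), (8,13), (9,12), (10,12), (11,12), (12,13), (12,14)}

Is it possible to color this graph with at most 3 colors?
Yes, G is 3-colorable

A valid 3-coloring: color 1: [8, 12]; color 2: [7, 9, 10, 11, 13, 14].
(χ(G) = 2 ≤ 3.)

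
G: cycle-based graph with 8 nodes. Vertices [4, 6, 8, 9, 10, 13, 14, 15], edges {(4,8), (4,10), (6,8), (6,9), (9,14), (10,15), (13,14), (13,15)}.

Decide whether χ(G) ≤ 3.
A valid 3-coloring: color 1: [8, 9, 10, 13]; color 2: [4, 6, 14, 15].
(χ(G) = 2 ≤ 3.)

Yes, G is 3-colorable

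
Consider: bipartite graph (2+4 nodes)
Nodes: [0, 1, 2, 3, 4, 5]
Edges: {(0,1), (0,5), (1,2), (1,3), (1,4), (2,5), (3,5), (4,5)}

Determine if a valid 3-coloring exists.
Yes, G is 3-colorable

A valid 3-coloring: color 1: [1, 5]; color 2: [0, 2, 3, 4].
(χ(G) = 2 ≤ 3.)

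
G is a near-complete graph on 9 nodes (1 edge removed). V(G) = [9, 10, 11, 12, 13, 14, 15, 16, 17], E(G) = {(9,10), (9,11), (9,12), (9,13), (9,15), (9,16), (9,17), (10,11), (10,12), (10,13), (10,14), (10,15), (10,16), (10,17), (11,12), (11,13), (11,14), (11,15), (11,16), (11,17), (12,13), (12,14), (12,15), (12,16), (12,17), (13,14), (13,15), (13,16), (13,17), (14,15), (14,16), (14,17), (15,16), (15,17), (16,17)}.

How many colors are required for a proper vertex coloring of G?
χ(G) = 8

Clique number ω(G) = 8 (lower bound: χ ≥ ω).
The clique on [9, 10, 11, 12, 13, 15, 16, 17] has size 8, forcing χ ≥ 8, and the coloring below uses 8 colors, so χ(G) = 8.
A valid 8-coloring: color 1: [16]; color 2: [13]; color 3: [15]; color 4: [17]; color 5: [11]; color 6: [12]; color 7: [10]; color 8: [9, 14].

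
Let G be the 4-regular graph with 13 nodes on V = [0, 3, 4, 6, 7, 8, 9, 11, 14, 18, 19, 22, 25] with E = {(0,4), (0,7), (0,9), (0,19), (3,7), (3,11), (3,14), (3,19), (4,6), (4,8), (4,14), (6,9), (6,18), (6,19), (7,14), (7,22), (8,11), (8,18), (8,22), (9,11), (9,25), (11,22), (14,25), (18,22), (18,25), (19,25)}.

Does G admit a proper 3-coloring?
A valid 3-coloring: color 1: [9, 14, 19, 22]; color 2: [4, 7, 11, 18]; color 3: [0, 3, 6, 8, 25].
(χ(G) = 3 ≤ 3.)

Yes, G is 3-colorable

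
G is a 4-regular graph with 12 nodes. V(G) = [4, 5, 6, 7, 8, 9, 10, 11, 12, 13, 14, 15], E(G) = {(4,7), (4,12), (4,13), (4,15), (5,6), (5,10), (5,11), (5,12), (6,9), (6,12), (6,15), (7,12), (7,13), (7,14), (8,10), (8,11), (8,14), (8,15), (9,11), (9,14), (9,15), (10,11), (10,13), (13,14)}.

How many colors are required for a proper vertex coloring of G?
χ(G) = 3

Clique number ω(G) = 3 (lower bound: χ ≥ ω).
The clique on [4, 7, 12] has size 3, forcing χ ≥ 3, and the coloring below uses 3 colors, so χ(G) = 3.
A valid 3-coloring: color 1: [4, 6, 10, 14]; color 2: [11, 12, 13, 15]; color 3: [5, 7, 8, 9].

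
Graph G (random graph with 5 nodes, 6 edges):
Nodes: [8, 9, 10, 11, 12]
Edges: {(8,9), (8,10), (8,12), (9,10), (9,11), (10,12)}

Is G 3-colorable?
A valid 3-coloring: color 1: [10, 11]; color 2: [9, 12]; color 3: [8].
(χ(G) = 3 ≤ 3.)

Yes, G is 3-colorable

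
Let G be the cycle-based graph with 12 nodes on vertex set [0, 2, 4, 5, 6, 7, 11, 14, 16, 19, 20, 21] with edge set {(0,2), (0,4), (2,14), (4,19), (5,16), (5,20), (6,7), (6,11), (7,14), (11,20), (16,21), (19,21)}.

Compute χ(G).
Clique number ω(G) = 2 (lower bound: χ ≥ ω).
The graph is bipartite (no odd cycle), so 2 colors suffice: χ(G) = 2.
A valid 2-coloring: color 1: [0, 6, 14, 16, 19, 20]; color 2: [2, 4, 5, 7, 11, 21].

χ(G) = 2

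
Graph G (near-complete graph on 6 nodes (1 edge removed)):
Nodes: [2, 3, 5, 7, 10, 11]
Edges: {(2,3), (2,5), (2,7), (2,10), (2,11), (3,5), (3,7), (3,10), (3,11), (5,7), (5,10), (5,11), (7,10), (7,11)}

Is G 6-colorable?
A valid 6-coloring: color 1: [3]; color 2: [2]; color 3: [5]; color 4: [7]; color 5: [10, 11].
(χ(G) = 5 ≤ 6.)

Yes, G is 6-colorable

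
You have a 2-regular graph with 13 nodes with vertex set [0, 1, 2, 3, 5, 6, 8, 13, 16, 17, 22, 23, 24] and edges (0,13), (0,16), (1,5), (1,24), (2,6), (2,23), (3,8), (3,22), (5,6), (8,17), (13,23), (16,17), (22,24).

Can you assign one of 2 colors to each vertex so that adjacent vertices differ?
Odd cycle [13, 0, 16, 17, 8, 3, 22, 24, 1, 5, 6, 2, 23] needs 3 colors (χ ≥ 3).
Hence χ(G) ≥ 3 > 2, so no proper 2-coloring exists.

No, G is not 2-colorable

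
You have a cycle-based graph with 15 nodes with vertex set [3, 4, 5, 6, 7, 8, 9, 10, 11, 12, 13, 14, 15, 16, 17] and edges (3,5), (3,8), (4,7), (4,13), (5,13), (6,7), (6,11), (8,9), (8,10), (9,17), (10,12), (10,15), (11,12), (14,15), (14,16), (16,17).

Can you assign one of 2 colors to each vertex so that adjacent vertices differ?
Odd cycle [9, 8, 10, 15, 14, 16, 17] needs 3 colors (χ ≥ 3).
Hence χ(G) ≥ 3 > 2, so no proper 2-coloring exists.

No, G is not 2-colorable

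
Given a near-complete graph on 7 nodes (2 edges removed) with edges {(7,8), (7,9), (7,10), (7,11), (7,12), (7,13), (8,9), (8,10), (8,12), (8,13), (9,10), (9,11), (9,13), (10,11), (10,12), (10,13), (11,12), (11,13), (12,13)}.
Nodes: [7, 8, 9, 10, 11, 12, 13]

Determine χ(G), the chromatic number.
χ(G) = 5

Clique number ω(G) = 5 (lower bound: χ ≥ ω).
The clique on [7, 8, 9, 10, 13] has size 5, forcing χ ≥ 5, and the coloring below uses 5 colors, so χ(G) = 5.
A valid 5-coloring: color 1: [13]; color 2: [10]; color 3: [7]; color 4: [8, 11]; color 5: [9, 12].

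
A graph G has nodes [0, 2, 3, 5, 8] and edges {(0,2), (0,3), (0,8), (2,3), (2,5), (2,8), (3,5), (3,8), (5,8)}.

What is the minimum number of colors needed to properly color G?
χ(G) = 4

Clique number ω(G) = 4 (lower bound: χ ≥ ω).
The clique on [0, 2, 3, 8] has size 4, forcing χ ≥ 4, and the coloring below uses 4 colors, so χ(G) = 4.
A valid 4-coloring: color 1: [2]; color 2: [8]; color 3: [3]; color 4: [0, 5].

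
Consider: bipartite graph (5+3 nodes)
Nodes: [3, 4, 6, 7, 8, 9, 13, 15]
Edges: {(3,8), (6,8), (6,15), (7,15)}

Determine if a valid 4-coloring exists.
Yes, G is 4-colorable

A valid 4-coloring: color 1: [3, 4, 6, 7, 9, 13]; color 2: [8, 15].
(χ(G) = 2 ≤ 4.)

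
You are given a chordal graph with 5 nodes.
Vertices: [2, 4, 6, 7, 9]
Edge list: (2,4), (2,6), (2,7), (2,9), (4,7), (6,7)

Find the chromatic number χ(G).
χ(G) = 3

Clique number ω(G) = 3 (lower bound: χ ≥ ω).
The clique on [2, 4, 7] has size 3, forcing χ ≥ 3, and the coloring below uses 3 colors, so χ(G) = 3.
A valid 3-coloring: color 1: [2]; color 2: [7, 9]; color 3: [4, 6].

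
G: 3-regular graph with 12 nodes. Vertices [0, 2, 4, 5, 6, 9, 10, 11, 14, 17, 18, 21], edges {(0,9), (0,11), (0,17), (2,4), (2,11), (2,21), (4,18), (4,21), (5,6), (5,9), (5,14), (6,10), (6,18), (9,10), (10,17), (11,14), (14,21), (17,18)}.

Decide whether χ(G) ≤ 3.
Yes, G is 3-colorable

A valid 3-coloring: color 1: [6, 9, 11, 17, 21]; color 2: [0, 2, 5, 10, 18]; color 3: [4, 14].
(χ(G) = 3 ≤ 3.)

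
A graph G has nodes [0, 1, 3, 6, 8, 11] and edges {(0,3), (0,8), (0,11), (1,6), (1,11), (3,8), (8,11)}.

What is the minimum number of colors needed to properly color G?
χ(G) = 3

Clique number ω(G) = 3 (lower bound: χ ≥ ω).
The clique on [0, 8, 11] has size 3, forcing χ ≥ 3, and the coloring below uses 3 colors, so χ(G) = 3.
A valid 3-coloring: color 1: [3, 6, 11]; color 2: [0, 1]; color 3: [8].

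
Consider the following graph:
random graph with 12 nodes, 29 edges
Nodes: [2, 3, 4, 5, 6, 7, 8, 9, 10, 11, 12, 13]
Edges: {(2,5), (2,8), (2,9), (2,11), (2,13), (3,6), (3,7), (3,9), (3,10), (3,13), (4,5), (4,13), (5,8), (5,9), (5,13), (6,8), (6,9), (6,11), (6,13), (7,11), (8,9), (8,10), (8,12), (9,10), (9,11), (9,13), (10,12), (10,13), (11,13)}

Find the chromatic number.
χ(G) = 4

Clique number ω(G) = 4 (lower bound: χ ≥ ω).
The clique on [2, 5, 8, 9] has size 4, forcing χ ≥ 4, and the coloring below uses 4 colors, so χ(G) = 4.
A valid 4-coloring: color 1: [7, 8, 13]; color 2: [4, 9, 12]; color 3: [3, 5, 11]; color 4: [2, 6, 10].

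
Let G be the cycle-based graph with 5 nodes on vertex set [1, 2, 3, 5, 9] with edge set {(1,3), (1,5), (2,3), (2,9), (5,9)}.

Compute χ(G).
Clique number ω(G) = 2 (lower bound: χ ≥ ω).
Odd cycle [9, 5, 1, 3, 2] needs 3 colors (χ ≥ 3).
The coloring below uses 3 colors, so χ(G) = 3.
A valid 3-coloring: color 1: [3, 9]; color 2: [2, 5]; color 3: [1].

χ(G) = 3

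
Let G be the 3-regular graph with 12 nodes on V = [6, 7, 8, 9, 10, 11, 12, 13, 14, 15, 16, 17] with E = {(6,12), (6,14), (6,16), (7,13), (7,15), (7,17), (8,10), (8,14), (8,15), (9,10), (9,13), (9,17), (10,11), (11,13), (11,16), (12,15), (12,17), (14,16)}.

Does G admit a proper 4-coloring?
A valid 4-coloring: color 1: [6, 10, 13, 15, 17]; color 2: [7, 9, 11, 12, 14]; color 3: [8, 16].
(χ(G) = 3 ≤ 4.)

Yes, G is 4-colorable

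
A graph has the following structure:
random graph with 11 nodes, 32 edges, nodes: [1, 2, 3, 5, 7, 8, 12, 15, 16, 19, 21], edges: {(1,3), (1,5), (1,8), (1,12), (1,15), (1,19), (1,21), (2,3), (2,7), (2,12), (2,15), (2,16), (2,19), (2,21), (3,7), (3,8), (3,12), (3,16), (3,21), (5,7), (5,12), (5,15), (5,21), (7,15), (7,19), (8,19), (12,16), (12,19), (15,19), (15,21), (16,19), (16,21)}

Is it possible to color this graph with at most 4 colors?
Yes, G is 4-colorable

A valid 4-coloring: color 1: [1, 2]; color 2: [3, 5, 19]; color 3: [8, 15, 16]; color 4: [7, 12, 21].
(χ(G) = 4 ≤ 4.)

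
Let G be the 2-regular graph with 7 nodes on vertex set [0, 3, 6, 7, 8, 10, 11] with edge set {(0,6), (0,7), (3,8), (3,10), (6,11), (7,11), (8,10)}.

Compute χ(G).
Clique number ω(G) = 3 (lower bound: χ ≥ ω).
The clique on [3, 8, 10] has size 3, forcing χ ≥ 3, and the coloring below uses 3 colors, so χ(G) = 3.
A valid 3-coloring: color 1: [0, 3, 11]; color 2: [6, 7, 8]; color 3: [10].

χ(G) = 3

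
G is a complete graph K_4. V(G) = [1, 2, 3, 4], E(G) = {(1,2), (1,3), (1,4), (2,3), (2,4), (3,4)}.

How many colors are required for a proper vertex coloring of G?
χ(G) = 4

Clique number ω(G) = 4 (lower bound: χ ≥ ω).
The clique on [1, 2, 3, 4] has size 4, forcing χ ≥ 4, and the coloring below uses 4 colors, so χ(G) = 4.
A valid 4-coloring: color 1: [4]; color 2: [2]; color 3: [3]; color 4: [1].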